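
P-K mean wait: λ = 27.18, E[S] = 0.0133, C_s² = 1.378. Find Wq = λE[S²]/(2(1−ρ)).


ρ = λ·E[S] = 27.18·0.0133 = 0.3615
E[S²] = E[S]²(1+C_s²) = 0.0133²·(1+1.378) = 0.0004206
Wq = λ·E[S²]/(2(1−ρ)) = 27.18·0.0004206/(2·0.6385) = 0.008953 hr

Final: 0.008953 hr


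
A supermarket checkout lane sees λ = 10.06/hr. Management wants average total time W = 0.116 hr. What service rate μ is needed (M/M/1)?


W = 1/(μ−λ) ⇒ μ − λ = 1/W = 1/0.116 = 8.6207
μ = λ + 1/W = 10.06 + 8.6207 = 18.6807 per hr

Final: 18.6807 /hr


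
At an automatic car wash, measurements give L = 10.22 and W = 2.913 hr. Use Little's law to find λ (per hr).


λ = L/W = 10.22/2.913 = 3.5084 /hr

Final: 3.5084 /hr


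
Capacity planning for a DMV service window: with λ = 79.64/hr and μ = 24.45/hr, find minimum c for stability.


Stability requires cμ > λ ⇔ c > λ/μ.
λ/μ = 79.64/24.45 = 3.2573
Minimum integer c = ⌊3.2573⌋ + 1 = 4
Check: 4·24.45 = 97.80 > 79.64, while 3·24.45 = 73.35 ≤ 79.64

Final: 4 servers


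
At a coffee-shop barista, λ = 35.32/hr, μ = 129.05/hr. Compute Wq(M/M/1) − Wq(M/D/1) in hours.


ρ = 35.32/129.05 = 0.2737
Wq(M/M/1) = ρ/(μ−λ) = 0.2737/93.73 = 0.002920 hr
Wq(M/D/1) = ρ/(2(μ−λ)) = 0.001460 hr
Savings = 0.002920 − 0.001460 = 0.001460 hr

Final: 0.001460 hr


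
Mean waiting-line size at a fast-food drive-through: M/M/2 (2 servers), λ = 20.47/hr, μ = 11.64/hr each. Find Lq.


a = λ/μ = 1.7586; ρ = a/2 = 0.8793
P₀ = 0.064229
Lq = P₀·a^c·ρ / (c!·(1−ρ)²) = 0.064229·3.09264·0.8793/(2·0.01457)
= 5.99399

Final: 5.99399


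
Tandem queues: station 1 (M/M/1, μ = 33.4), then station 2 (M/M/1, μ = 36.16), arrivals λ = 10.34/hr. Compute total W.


Each node sees arrival rate λ = 10.34/hr (tandem ⇒ throughput preserved).
W₁ = 1/(μ₁−λ) = 1/(33.4−10.34) = 0.04337 hr
W₂ = 1/(μ₂−λ) = 1/(36.16−10.34) = 0.03873 hr
W_total = W₁ + W₂ = 0.04337 + 0.03873 = 0.08209 hr

Final: 0.08209 hr


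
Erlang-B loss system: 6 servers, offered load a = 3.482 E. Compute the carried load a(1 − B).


B(6,3.482) = 0.081303 (Erlang-B)
Carried load = a(1 − B) = 3.482·(1 − 0.081303) = 3.482·0.918697 = 3.1989 E

Final: 3.1989 Erlangs


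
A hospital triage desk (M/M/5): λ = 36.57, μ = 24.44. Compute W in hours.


a = 1.4963; ρ = 0.2993; P₀ = 0.223601
Lq = P₀·a^c·ρ/(c!(1−ρ)²) = 0.008518
Wq = Lq/λ = 0.008518/36.57 = 0.0002329 hr
W = Wq + 1/μ = 0.0002329 + 0.04092 = 0.04115 hr

Final: 0.04115 hr


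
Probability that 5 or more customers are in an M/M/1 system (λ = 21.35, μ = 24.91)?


ρ = 21.35/24.91 = 0.8571
P(N ≥ n) = ρ^n = 0.8571^5 = 0.462510

Final: 0.462510


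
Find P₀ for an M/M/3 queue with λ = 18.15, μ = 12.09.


a = λ/μ = 18.15/12.09 = 1.5012; ρ = a/c = 0.5004
Σ_{k=0}^{2} a^k/k! (terms k=0..2) = 1.00000 + 1.50124 + 1.12686 = 3.62810
Tail: a^3/(3!(1−ρ)) = 3.38338/(6·0.4996) = 1.12873
P₀ = 1/(3.62810 + 1.12873) = 1/4.75683 = 0.210224

Final: 0.210224


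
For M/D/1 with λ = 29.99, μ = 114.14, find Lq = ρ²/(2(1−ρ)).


ρ = 29.99/114.14 = 0.2627
M/D/1: Lq = ρ²/(2(1−ρ)) = 0.06904/(2·0.7373) = 0.04682

Final: 0.04682


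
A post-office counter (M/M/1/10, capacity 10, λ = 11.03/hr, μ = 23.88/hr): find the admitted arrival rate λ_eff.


ρ = 0.4619; P_K = (1−ρ)ρ^10/(1−ρ^11) = 0.0002379
λ_eff = λ(1 − P_K) = 11.03·(1 − 0.0002379) = 11.03·0.999762 = 11.0274 /hr

Final: 11.0274 /hr


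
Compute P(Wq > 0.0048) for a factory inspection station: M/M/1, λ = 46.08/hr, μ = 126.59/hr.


ρ = 46.08/126.59 = 0.3640
P(Wq > t) = ρ·e^{−(μ−λ)t} = 0.3640·e^{−0.3864}
= 0.3640·0.679466 = 0.247332

Final: 0.247332


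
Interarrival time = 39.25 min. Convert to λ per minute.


λ = 1/(interarrival time) in consistent units.
1 minute = 1 min, so λ = 1/39.25 = 0.02548 per minute

Final: 0.02548 /min


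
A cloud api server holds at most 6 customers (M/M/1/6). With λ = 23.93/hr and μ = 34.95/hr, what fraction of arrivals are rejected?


ρ = λ/μ = 23.93/34.95 = 0.6847
P_K = (1−ρ)ρ^K/(1−ρ^(K+1)) = (0.3153·0.103032)/(1 − 0.070545)
= 0.032487/0.929455 = 0.034953

Final: 0.034953


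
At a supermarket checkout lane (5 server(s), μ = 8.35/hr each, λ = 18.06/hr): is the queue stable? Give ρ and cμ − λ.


Total capacity cμ = 5·8.35 = 41.75/hr
ρ = λ/(cμ) = 18.06/41.75 = 0.4326
Stable ⇔ ρ < 1: YES
Spare capacity = cμ − λ = 41.75 − 18.06 = 23.69/hr

Final: ρ = 0.4326; stable; margin = 23.69/hr


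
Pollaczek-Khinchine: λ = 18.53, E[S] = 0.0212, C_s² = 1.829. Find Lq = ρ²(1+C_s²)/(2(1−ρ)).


ρ = λ·E[S] = 18.53·0.0212 = 0.3928
Lq = ρ²(1+C_s²)/(2(1−ρ)) = 0.1543·(1+1.829)/(2·0.6072)
= 0.1543·2.8290/1.2143 = 0.35952

Final: 0.35952


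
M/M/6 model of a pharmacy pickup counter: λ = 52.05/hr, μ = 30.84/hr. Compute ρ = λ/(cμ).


ρ = λ/(cμ) = 52.05/(6·30.84) = 52.05/185.04 = 0.2813

Final: 0.2813


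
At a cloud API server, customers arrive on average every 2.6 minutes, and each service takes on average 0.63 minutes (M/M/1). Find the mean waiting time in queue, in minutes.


λ = 60/2.6 = 23.0769 /hr
μ = 60/0.63 = 95.2381 /hr
ρ = λ/μ = 23.0769/95.2381 = 0.2423
Wq = ρ/(μ−λ) = 0.2423/(95.2381−23.0769) = 0.003358 hr
In minutes: 0.003358·60 = 0.2015 min

Final: 0.2015 min


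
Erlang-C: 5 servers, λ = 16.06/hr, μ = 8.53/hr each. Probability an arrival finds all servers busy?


a = λ/μ = 1.8828; ρ = a/5 = 0.3766
P₀ = 0.151347 (from M/M/c formula)
C(c,a) = [a^c/(c!(1−ρ))]·P₀ = [23.65825/(120·0.6234)]·0.151347
= 0.31623·0.151347 = 0.047860

Final: 0.047860


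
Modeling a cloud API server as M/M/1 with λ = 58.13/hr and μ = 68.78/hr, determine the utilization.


ρ = λ/μ = 58.13/68.78 = 0.8452

Final: 0.8452


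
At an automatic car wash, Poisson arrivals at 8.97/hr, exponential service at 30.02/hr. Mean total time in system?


W = 1/(μ−λ) = 1/(30.02 − 8.97) = 1/21.05 = 0.04751 hr

Final: 0.04751 hr


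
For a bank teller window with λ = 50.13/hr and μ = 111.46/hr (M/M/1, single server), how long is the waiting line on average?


ρ = 50.13/111.46 = 0.4498
Lq = ρ²/(1−ρ) = 0.2023/0.5502 = 0.3676

Final: 0.3676


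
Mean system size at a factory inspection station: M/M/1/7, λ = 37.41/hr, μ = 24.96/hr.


ρ = 37.41/24.96 = 1.4988
L = ρ[1 − (K+1)ρ^K + Kρ^(K+1)] / [(1−ρ)(1−ρ^(K+1))]
Numerator: 1.4988·(1 − 8·16.990333 + 7·25.465078) = 64.947245
Denominator: (-0.4988)·(-24.465078) = 12.203134
L = 64.947245/12.203134 = 5.3222

Final: 5.3222


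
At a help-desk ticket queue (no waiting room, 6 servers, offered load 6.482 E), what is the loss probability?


B(c,a) = (a^c/c!) / Σ_{k=0}^{c} a^k/k!
a^6/6! = 103.020028
Σ terms (k=0..6): 1.00000 + 6.48200 + 21.00816 + 45.39164 + 73.55715 + 95.35948 + 103.02003 = 345.818453
B = 103.020028/345.818453 = 0.297902

Final: 0.297902


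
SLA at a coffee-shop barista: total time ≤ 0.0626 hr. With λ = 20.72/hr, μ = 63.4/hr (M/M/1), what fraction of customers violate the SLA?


W ~ Exponential(μ−λ) for M/M/1.
μ − λ = 63.4 − 20.72 = 42.6800
P(W > t) = e^{−(μ−λ)t} = e^{−2.6718} = 0.069130

Final: 0.069130


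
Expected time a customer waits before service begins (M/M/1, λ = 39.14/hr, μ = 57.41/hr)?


ρ = 39.14/57.41 = 0.6818
Wq = ρ/(μ−λ) = 0.6818/(57.41 − 39.14) = 0.6818/18.27 = 0.03732 hr

Final: 0.03732 hr


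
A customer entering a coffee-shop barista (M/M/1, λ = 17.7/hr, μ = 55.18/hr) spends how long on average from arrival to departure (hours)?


W = 1/(μ−λ) = 1/(55.18 − 17.7) = 1/37.48 = 0.02668 hr

Final: 0.02668 hr


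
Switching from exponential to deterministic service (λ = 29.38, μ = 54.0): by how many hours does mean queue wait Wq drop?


ρ = 29.38/54.0 = 0.5441
Wq(M/M/1) = ρ/(μ−λ) = 0.5441/24.62 = 0.02210 hr
Wq(M/D/1) = ρ/(2(μ−λ)) = 0.01105 hr
Savings = 0.02210 − 0.01105 = 0.01105 hr

Final: 0.01105 hr


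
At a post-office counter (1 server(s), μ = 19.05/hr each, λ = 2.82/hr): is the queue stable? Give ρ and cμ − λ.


Total capacity cμ = 1·19.05 = 19.05/hr
ρ = λ/(cμ) = 2.82/19.05 = 0.1480
Stable ⇔ ρ < 1: YES
Spare capacity = cμ − λ = 19.05 − 2.82 = 16.23/hr

Final: ρ = 0.1480; stable; margin = 16.23/hr


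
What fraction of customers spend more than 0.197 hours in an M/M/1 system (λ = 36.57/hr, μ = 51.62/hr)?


W ~ Exponential(μ−λ) for M/M/1.
μ − λ = 51.62 − 36.57 = 15.0500
P(W > t) = e^{−(μ−λ)t} = e^{−2.9648} = 0.051568

Final: 0.051568


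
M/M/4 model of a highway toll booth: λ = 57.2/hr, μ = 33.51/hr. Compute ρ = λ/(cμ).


ρ = λ/(cμ) = 57.2/(4·33.51) = 57.2/134.04 = 0.4267

Final: 0.4267


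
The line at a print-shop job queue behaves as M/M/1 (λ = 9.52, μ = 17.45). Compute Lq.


ρ = 9.52/17.45 = 0.5456
Lq = ρ²/(1−ρ) = 0.2976/0.4544 = 0.6549

Final: 0.6549


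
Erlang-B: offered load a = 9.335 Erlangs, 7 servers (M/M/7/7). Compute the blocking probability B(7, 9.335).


B(c,a) = (a^c/c!) / Σ_{k=0}^{c} a^k/k!
a^7/7! = 1225.659172
Σ terms (k=0..7): 1.00000 + 9.33500 + 43.57111 + 135.57878 + 316.40697 + 590.73182 + 919.08026 + 1225.65917 = 3241.363115
B = 1225.659172/3241.363115 = 0.378131

Final: 0.378131


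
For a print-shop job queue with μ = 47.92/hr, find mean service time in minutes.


Mean service time = 1/μ = 1/47.92 hour = 0.02087 hour
In minutes: 0.02087 × 60 = 1.2521 min

Final: 1.2521 min


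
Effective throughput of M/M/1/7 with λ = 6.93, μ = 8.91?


ρ = 0.7778; P_K = (1−ρ)ρ^7/(1−ρ^8) = 0.044179
λ_eff = λ(1 − P_K) = 6.93·(1 − 0.044179) = 6.93·0.955821 = 6.6238 /hr

Final: 6.6238 /hr


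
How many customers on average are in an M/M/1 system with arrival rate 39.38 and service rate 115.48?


ρ = λ/μ = 39.38/115.48 = 0.3410
L = ρ/(1−ρ) = 0.3410/(1 − 0.3410) = 0.3410/0.6590 = 0.5175

Final: 0.5175


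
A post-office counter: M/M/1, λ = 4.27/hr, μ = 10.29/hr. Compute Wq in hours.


ρ = 4.27/10.29 = 0.4150
Wq = ρ/(μ−λ) = 0.4150/(10.29 − 4.27) = 0.4150/6.02 = 0.06893 hr

Final: 0.06893 hr


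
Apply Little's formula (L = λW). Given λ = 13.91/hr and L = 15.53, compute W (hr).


W = L/λ = 15.53/13.91 = 1.1165 hr

Final: 1.1165 hr


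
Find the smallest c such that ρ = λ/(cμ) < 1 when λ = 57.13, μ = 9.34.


Stability requires cμ > λ ⇔ c > λ/μ.
λ/μ = 57.13/9.34 = 6.1167
Minimum integer c = ⌊6.1167⌋ + 1 = 7
Check: 7·9.34 = 65.38 > 57.13, while 6·9.34 = 56.04 ≤ 57.13

Final: 7 servers


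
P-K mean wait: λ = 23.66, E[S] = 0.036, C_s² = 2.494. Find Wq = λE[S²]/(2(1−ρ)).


ρ = λ·E[S] = 23.66·0.036 = 0.8518
E[S²] = E[S]²(1+C_s²) = 0.036²·(1+2.494) = 0.004528
Wq = λ·E[S²]/(2(1−ρ)) = 23.66·0.004528/(2·0.1482) = 0.36137 hr

Final: 0.36137 hr


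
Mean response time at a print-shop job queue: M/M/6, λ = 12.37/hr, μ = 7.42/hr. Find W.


a = 1.6671; ρ = 0.2779; P₀ = 0.188699
Lq = P₀·a^c·ρ/(c!(1−ρ)²) = 0.002998
Wq = Lq/λ = 0.002998/12.37 = 0.0002423 hr
W = Wq + 1/μ = 0.0002423 + 0.13477 = 0.13501 hr

Final: 0.13501 hr


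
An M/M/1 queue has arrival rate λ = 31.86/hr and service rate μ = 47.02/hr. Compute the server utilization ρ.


ρ = λ/μ = 31.86/47.02 = 0.6776

Final: 0.6776


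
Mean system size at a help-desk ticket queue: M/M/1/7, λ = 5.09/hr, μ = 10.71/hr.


ρ = 5.09/10.71 = 0.4753
L = ρ[1 − (K+1)ρ^K + Kρ^(K+1)] / [(1−ρ)(1−ρ^(K+1))]
Numerator: 0.4753·(1 − 8·0.005476 + 7·0.002603) = 0.463094
Denominator: (0.5247)·(0.997397) = 0.523377
L = 0.463094/0.523377 = 0.8848

Final: 0.8848


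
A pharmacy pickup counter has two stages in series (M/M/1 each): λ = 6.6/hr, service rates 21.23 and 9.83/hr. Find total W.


Each node sees arrival rate λ = 6.6/hr (tandem ⇒ throughput preserved).
W₁ = 1/(μ₁−λ) = 1/(21.23−6.6) = 0.06835 hr
W₂ = 1/(μ₂−λ) = 1/(9.83−6.6) = 0.30960 hr
W_total = W₁ + W₂ = 0.06835 + 0.30960 = 0.37795 hr

Final: 0.37795 hr


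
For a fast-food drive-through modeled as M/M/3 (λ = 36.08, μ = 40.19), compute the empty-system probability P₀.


a = λ/μ = 36.08/40.19 = 0.8977; ρ = a/c = 0.2992
Σ_{k=0}^{2} a^k/k! (terms k=0..2) = 1.00000 + 0.89774 + 0.40296 = 2.30070
Tail: a^3/(3!(1−ρ)) = 0.72351/(6·0.7008) = 0.17208
P₀ = 1/(2.30070 + 0.17208) = 1/2.47278 = 0.404403

Final: 0.404403


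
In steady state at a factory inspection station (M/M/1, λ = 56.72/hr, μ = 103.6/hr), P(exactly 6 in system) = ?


ρ = 56.72/103.6 = 0.5475
P_n = (1−ρ)·ρ^n = (1 − 0.5475)·0.5475^6 = 0.4525·0.026931 = 0.012187

Final: 0.012187


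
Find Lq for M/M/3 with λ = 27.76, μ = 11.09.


a = λ/μ = 2.5032; ρ = a/3 = 0.8344
P₀ = 0.044603
Lq = P₀·a^c·ρ / (c!·(1−ρ)²) = 0.044603·15.68425·0.8344/(6·0.02743)
= 3.54689

Final: 3.54689


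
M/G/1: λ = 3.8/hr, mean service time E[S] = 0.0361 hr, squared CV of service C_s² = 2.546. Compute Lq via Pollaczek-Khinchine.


ρ = λ·E[S] = 3.8·0.0361 = 0.1372
Lq = ρ²(1+C_s²)/(2(1−ρ)) = 0.01882·(1+2.546)/(2·0.8628)
= 0.01882·3.5460/1.7256 = 0.03867

Final: 0.03867


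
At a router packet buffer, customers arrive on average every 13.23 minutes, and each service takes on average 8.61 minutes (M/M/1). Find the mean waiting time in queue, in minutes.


λ = 60/13.23 = 4.5351 /hr
μ = 60/8.61 = 6.9686 /hr
ρ = λ/μ = 4.5351/6.9686 = 0.6508
Wq = ρ/(μ−λ) = 0.6508/(6.9686−4.5351) = 0.26743 hr
In minutes: 0.26743·60 = 16.046 min

Final: 16.046 min


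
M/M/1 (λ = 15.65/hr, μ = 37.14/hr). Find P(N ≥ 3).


ρ = 15.65/37.14 = 0.4214
P(N ≥ n) = ρ^n = 0.4214^3 = 0.074820

Final: 0.074820


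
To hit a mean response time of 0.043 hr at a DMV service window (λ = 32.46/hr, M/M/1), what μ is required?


W = 1/(μ−λ) ⇒ μ − λ = 1/W = 1/0.043 = 23.2558
μ = λ + 1/W = 32.46 + 23.2558 = 55.7158 per hr

Final: 55.7158 /hr


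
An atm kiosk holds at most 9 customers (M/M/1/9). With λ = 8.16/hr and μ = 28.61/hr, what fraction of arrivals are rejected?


ρ = λ/μ = 8.16/28.61 = 0.2852
P_K = (1−ρ)ρ^K/(1−ρ^(K+1)) = (0.7148·0.00001249)/(1 − 0.000003562)
= 0.000008927/0.999996 = 0.000008927

Final: 0.000008927


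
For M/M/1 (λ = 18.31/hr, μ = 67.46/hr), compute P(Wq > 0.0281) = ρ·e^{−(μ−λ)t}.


ρ = 18.31/67.46 = 0.2714
P(Wq > t) = ρ·e^{−(μ−λ)t} = 0.2714·e^{−1.3811}
= 0.2714·0.251298 = 0.068207

Final: 0.068207


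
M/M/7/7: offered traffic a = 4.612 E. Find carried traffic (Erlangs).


B(7,4.612) = 0.096762 (Erlang-B)
Carried load = a(1 − B) = 4.612·(1 − 0.096762) = 4.612·0.903238 = 4.1657 E

Final: 4.1657 Erlangs


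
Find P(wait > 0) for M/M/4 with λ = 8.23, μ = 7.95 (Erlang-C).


a = λ/μ = 1.0352; ρ = a/4 = 0.2588
P₀ = 0.354544 (from M/M/c formula)
C(c,a) = [a^c/(c!(1−ρ))]·P₀ = [1.14850/(24·0.7412)]·0.354544
= 0.06456·0.354544 = 0.022891

Final: 0.022891


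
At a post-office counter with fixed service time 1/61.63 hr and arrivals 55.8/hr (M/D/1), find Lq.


ρ = 55.8/61.63 = 0.9054
M/D/1: Lq = ρ²/(2(1−ρ)) = 0.8198/(2·0.09460) = 4.33289

Final: 4.33289


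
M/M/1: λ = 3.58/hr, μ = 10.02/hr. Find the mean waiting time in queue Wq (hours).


ρ = 3.58/10.02 = 0.3573
Wq = ρ/(μ−λ) = 0.3573/(10.02 − 3.58) = 0.3573/6.44 = 0.05548 hr

Final: 0.05548 hr


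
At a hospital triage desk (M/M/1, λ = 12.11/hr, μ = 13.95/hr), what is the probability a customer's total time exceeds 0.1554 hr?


W ~ Exponential(μ−λ) for M/M/1.
μ − λ = 13.95 − 12.11 = 1.8400
P(W > t) = e^{−(μ−λ)t} = e^{−0.2859} = 0.751311

Final: 0.751311


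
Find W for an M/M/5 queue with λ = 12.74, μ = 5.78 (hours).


a = 2.2042; ρ = 0.4408; P₀ = 0.108970
Lq = P₀·a^c·ρ/(c!(1−ρ)²) = 0.06661
Wq = Lq/λ = 0.06661/12.74 = 0.005228 hr
W = Wq + 1/μ = 0.005228 + 0.17301 = 0.17824 hr

Final: 0.17824 hr


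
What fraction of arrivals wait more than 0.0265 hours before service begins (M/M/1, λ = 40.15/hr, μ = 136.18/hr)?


ρ = 40.15/136.18 = 0.2948
P(Wq > t) = ρ·e^{−(μ−λ)t} = 0.2948·e^{−2.5448}
= 0.2948·0.078489 = 0.023141

Final: 0.023141


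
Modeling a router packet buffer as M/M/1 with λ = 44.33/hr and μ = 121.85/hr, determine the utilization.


ρ = λ/μ = 44.33/121.85 = 0.3638

Final: 0.3638


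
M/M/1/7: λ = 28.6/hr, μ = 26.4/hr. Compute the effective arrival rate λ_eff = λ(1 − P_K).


ρ = 1.0833; P_K = (1−ρ)ρ^7/(1−ρ^8) = 0.162667
λ_eff = λ(1 − P_K) = 28.6·(1 − 0.162667) = 28.6·0.837333 = 23.9477 /hr

Final: 23.9477 /hr


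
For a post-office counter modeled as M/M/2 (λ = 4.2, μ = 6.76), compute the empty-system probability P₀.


a = λ/μ = 4.2/6.76 = 0.6213; ρ = a/c = 0.3107
Σ_{k=0}^{1} a^k/k! (terms k=0..1) = 1.00000 + 0.62130 = 1.62130
Tail: a^2/(2!(1−ρ)) = 0.38602/(2·0.6893) = 0.27999
P₀ = 1/(1.62130 + 0.27999) = 1/1.90129 = 0.525959

Final: 0.525959


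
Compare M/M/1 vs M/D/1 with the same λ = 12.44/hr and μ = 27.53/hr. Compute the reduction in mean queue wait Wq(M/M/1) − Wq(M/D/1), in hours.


ρ = 12.44/27.53 = 0.4519
Wq(M/M/1) = ρ/(μ−λ) = 0.4519/15.09 = 0.02995 hr
Wq(M/D/1) = ρ/(2(μ−λ)) = 0.01497 hr
Savings = 0.02995 − 0.01497 = 0.01497 hr

Final: 0.01497 hr


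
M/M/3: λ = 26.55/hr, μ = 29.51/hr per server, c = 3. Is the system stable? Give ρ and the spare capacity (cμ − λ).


Total capacity cμ = 3·29.51 = 88.53/hr
ρ = λ/(cμ) = 26.55/88.53 = 0.2999
Stable ⇔ ρ < 1: YES
Spare capacity = cμ − λ = 88.53 − 26.55 = 61.98/hr

Final: ρ = 0.2999; stable; margin = 61.98/hr


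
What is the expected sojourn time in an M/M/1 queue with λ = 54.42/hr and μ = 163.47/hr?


W = 1/(μ−λ) = 1/(163.47 − 54.42) = 1/109.05 = 0.009170 hr

Final: 0.009170 hr


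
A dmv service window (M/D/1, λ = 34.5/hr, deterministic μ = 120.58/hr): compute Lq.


ρ = 34.5/120.58 = 0.2861
M/D/1: Lq = ρ²/(2(1−ρ)) = 0.08186/(2·0.7139) = 0.05734

Final: 0.05734


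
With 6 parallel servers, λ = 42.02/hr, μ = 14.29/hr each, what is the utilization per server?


ρ = λ/(cμ) = 42.02/(6·14.29) = 42.02/85.74 = 0.4901

Final: 0.4901


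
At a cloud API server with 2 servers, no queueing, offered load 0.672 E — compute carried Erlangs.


B(2,0.672) = 0.118976 (Erlang-B)
Carried load = a(1 − B) = 0.672·(1 − 0.118976) = 0.672·0.881024 = 0.5920 E

Final: 0.5920 Erlangs


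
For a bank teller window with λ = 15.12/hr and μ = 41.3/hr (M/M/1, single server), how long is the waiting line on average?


ρ = 15.12/41.3 = 0.3661
Lq = ρ²/(1−ρ) = 0.1340/0.6339 = 0.2114

Final: 0.2114


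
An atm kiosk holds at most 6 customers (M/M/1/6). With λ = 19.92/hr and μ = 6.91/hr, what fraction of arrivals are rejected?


ρ = λ/μ = 19.92/6.91 = 2.8828
P_K = (1−ρ)ρ^K/(1−ρ^(K+1)) = (-1.8828·573.941621)/(1 − 1654.546613)
= -1080.604992/-1653.546613 = 0.653507

Final: 0.653507


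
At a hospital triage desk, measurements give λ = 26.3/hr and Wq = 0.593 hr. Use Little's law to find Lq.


Lq = λWq = 26.3·0.593 = 15.5959

Final: 15.5959


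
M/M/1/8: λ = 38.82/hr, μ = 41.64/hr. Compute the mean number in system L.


ρ = 38.82/41.64 = 0.9323
L = ρ[1 − (K+1)ρ^K + Kρ^(K+1)] / [(1−ρ)(1−ρ^(K+1))]
Numerator: 0.9323·(1 − 9·0.570635 + 8·0.531990) = 0.112062
Denominator: (0.06772)·(0.468010) = 0.031695
L = 0.112062/0.031695 = 3.5356

Final: 3.5356


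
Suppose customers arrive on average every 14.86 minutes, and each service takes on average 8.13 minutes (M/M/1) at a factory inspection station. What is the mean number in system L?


λ = 60/14.86 = 4.0377 /hr
μ = 60/8.13 = 7.3801 /hr
ρ = λ/μ = 4.0377/7.3801 = 0.5471
L = ρ/(1−ρ) = 0.5471/0.4529 = 1.2080

Final: 1.2080


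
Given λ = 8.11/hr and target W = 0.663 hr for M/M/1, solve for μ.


W = 1/(μ−λ) ⇒ μ − λ = 1/W = 1/0.663 = 1.5083
μ = λ + 1/W = 8.11 + 1.5083 = 9.6183 per hr

Final: 9.6183 /hr


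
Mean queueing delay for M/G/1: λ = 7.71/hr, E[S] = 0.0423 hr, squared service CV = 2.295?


ρ = λ·E[S] = 7.71·0.0423 = 0.3261
E[S²] = E[S]²(1+C_s²) = 0.0423²·(1+2.295) = 0.005896
Wq = λ·E[S²]/(2(1−ρ)) = 7.71·0.005896/(2·0.6739) = 0.03373 hr

Final: 0.03373 hr


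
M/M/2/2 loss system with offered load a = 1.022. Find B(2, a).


B(c,a) = (a^c/c!) / Σ_{k=0}^{c} a^k/k!
a^2/2! = 0.522242
Σ terms (k=0..2): 1.00000 + 1.02200 + 0.52224 = 2.544242
B = 0.522242/2.544242 = 0.205264

Final: 0.205264


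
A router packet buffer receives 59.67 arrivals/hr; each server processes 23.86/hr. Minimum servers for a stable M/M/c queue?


Stability requires cμ > λ ⇔ c > λ/μ.
λ/μ = 59.67/23.86 = 2.5008
Minimum integer c = ⌊2.5008⌋ + 1 = 3
Check: 3·23.86 = 71.58 > 59.67, while 2·23.86 = 47.72 ≤ 59.67

Final: 3 servers


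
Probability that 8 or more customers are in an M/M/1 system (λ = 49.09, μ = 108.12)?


ρ = 49.09/108.12 = 0.4540
P(N ≥ n) = ρ^n = 0.4540^8 = 0.001806

Final: 0.001806


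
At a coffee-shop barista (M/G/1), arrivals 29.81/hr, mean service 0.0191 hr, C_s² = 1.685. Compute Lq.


ρ = λ·E[S] = 29.81·0.0191 = 0.5694
Lq = ρ²(1+C_s²)/(2(1−ρ)) = 0.3242·(1+1.685)/(2·0.4306)
= 0.3242·2.6850/0.8613 = 1.01065

Final: 1.01065


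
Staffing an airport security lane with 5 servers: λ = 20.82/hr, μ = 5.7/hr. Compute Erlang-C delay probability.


a = λ/μ = 3.6526; ρ = a/5 = 0.7305
P₀ = 0.021291 (from M/M/c formula)
C(c,a) = [a^c/(c!(1−ρ))]·P₀ = [650.17362/(120·0.2695)]·0.021291
= 20.10628·0.021291 = 0.428080

Final: 0.428080


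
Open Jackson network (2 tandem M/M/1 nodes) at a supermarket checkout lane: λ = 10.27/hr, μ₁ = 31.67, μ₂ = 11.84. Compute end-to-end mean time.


Each node sees arrival rate λ = 10.27/hr (tandem ⇒ throughput preserved).
W₁ = 1/(μ₁−λ) = 1/(31.67−10.27) = 0.04673 hr
W₂ = 1/(μ₂−λ) = 1/(11.84−10.27) = 0.63694 hr
W_total = W₁ + W₂ = 0.04673 + 0.63694 = 0.68367 hr

Final: 0.68367 hr


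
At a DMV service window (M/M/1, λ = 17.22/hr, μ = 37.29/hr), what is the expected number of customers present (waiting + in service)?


ρ = λ/μ = 17.22/37.29 = 0.4618
L = ρ/(1−ρ) = 0.4618/(1 − 0.4618) = 0.4618/0.5382 = 0.8580

Final: 0.8580


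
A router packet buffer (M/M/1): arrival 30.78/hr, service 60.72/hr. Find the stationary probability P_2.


ρ = 30.78/60.72 = 0.5069
P_n = (1−ρ)·ρ^n = (1 − 0.5069)·0.5069^2 = 0.4931·0.256965 = 0.126705

Final: 0.126705


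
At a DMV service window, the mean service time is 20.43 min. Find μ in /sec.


μ = 1/(service time) in consistent units.
1 second = 0.0166667 min, so μ = 0.0166667/20.43 = 0.0008158 per second

Final: 0.0008158 /sec


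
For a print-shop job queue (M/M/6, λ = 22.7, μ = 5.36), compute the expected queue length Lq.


a = λ/μ = 4.2351; ρ = a/6 = 0.7058
P₀ = 0.012680
Lq = P₀·a^c·ρ / (c!·(1−ρ)²) = 0.012680·5769.87501·0.7058/(720·0.08653)
= 0.82893

Final: 0.82893


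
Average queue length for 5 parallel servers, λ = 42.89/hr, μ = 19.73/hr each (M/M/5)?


a = λ/μ = 2.1738; ρ = a/5 = 0.4348
P₀ = 0.112423
Lq = P₀·a^c·ρ / (c!·(1−ρ)²) = 0.112423·48.54503·0.4348/(120·0.31949)
= 0.06189

Final: 0.06189


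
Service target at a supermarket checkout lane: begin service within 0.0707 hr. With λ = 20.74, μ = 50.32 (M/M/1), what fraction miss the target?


ρ = 20.74/50.32 = 0.4122
P(Wq > t) = ρ·e^{−(μ−λ)t} = 0.4122·e^{−2.0913}
= 0.4122·0.123526 = 0.050913

Final: 0.050913


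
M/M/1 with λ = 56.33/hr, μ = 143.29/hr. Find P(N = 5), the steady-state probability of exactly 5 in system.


ρ = 56.33/143.29 = 0.3931
P_n = (1−ρ)·ρ^n = (1 − 0.3931)·0.3931^5 = 0.6069·0.009389 = 0.005698

Final: 0.005698


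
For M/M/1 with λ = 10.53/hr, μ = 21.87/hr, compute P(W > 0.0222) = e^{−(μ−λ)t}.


W ~ Exponential(μ−λ) for M/M/1.
μ − λ = 21.87 − 10.53 = 11.3400
P(W > t) = e^{−(μ−λ)t} = e^{−0.2517} = 0.777441

Final: 0.777441


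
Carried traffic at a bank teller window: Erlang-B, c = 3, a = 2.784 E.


B(3,2.784) = 0.319512 (Erlang-B)
Carried load = a(1 − B) = 2.784·(1 − 0.319512) = 2.784·0.680488 = 1.8945 E

Final: 1.8945 Erlangs


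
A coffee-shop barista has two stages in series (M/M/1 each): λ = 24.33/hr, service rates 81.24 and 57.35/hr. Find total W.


Each node sees arrival rate λ = 24.33/hr (tandem ⇒ throughput preserved).
W₁ = 1/(μ₁−λ) = 1/(81.24−24.33) = 0.01757 hr
W₂ = 1/(μ₂−λ) = 1/(57.35−24.33) = 0.03028 hr
W_total = W₁ + W₂ = 0.01757 + 0.03028 = 0.04786 hr

Final: 0.04786 hr


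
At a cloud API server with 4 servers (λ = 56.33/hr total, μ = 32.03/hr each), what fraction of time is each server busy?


ρ = λ/(cμ) = 56.33/(4·32.03) = 56.33/128.12 = 0.4397

Final: 0.4397


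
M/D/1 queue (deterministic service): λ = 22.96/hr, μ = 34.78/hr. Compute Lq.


ρ = 22.96/34.78 = 0.6601
M/D/1: Lq = ρ²/(2(1−ρ)) = 0.4358/(2·0.3399) = 0.64116

Final: 0.64116


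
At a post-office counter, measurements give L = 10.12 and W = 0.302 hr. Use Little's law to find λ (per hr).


λ = L/W = 10.12/0.302 = 33.5099 /hr

Final: 33.5099 /hr


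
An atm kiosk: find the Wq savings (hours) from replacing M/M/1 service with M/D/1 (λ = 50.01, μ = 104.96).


ρ = 50.01/104.96 = 0.4765
Wq(M/M/1) = ρ/(μ−λ) = 0.4765/54.95 = 0.008671 hr
Wq(M/D/1) = ρ/(2(μ−λ)) = 0.004335 hr
Savings = 0.008671 − 0.004335 = 0.004335 hr

Final: 0.004335 hr


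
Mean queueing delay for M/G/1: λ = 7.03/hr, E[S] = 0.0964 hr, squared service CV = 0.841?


ρ = λ·E[S] = 7.03·0.0964 = 0.6777
E[S²] = E[S]²(1+C_s²) = 0.0964²·(1+0.841) = 0.017108
Wq = λ·E[S²]/(2(1−ρ)) = 7.03·0.017108/(2·0.3223) = 0.18658 hr

Final: 0.18658 hr


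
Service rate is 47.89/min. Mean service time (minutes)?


Mean service time = 1/μ = 1/47.89 minute = 0.02088 minute
In minutes: 0.02088 × 1 = 0.02088 min

Final: 0.02088 min


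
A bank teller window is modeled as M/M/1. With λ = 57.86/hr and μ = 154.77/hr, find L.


ρ = λ/μ = 57.86/154.77 = 0.3738
L = ρ/(1−ρ) = 0.3738/(1 − 0.3738) = 0.3738/0.6262 = 0.5970

Final: 0.5970


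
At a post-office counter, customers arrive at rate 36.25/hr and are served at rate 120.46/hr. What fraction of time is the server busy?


ρ = λ/μ = 36.25/120.46 = 0.3009

Final: 0.3009


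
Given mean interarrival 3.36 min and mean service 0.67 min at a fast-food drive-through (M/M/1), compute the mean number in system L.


λ = 60/3.36 = 17.8571 /hr
μ = 60/0.67 = 89.5522 /hr
ρ = λ/μ = 17.8571/89.5522 = 0.1994
L = ρ/(1−ρ) = 0.1994/0.8006 = 0.2491

Final: 0.2491


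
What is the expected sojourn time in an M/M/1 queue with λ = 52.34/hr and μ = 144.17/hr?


W = 1/(μ−λ) = 1/(144.17 − 52.34) = 1/91.83 = 0.01089 hr

Final: 0.01089 hr


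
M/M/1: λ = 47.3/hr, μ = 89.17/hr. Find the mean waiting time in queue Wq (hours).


ρ = 47.3/89.17 = 0.5304
Wq = ρ/(μ−λ) = 0.5304/(89.17 − 47.3) = 0.5304/41.87 = 0.01267 hr

Final: 0.01267 hr


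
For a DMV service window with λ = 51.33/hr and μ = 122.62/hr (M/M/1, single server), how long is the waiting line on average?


ρ = 51.33/122.62 = 0.4186
Lq = ρ²/(1−ρ) = 0.1752/0.5814 = 0.3014

Final: 0.3014


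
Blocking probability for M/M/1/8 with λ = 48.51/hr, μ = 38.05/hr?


ρ = λ/μ = 48.51/38.05 = 1.2749
P_K = (1−ρ)ρ^K/(1−ρ^(K+1)) = (-0.2749·6.979317)/(1 − 8.897941)
= -1.918624/-7.897941 = 0.242927

Final: 0.242927


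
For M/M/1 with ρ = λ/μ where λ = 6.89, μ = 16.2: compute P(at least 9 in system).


ρ = 6.89/16.2 = 0.4253
P(N ≥ n) = ρ^n = 0.4253^9 = 0.0004553

Final: 0.0004553


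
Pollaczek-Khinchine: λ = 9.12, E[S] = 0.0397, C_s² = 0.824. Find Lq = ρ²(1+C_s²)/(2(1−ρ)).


ρ = λ·E[S] = 9.12·0.0397 = 0.3621
Lq = ρ²(1+C_s²)/(2(1−ρ)) = 0.1311·(1+0.824)/(2·0.6379)
= 0.1311·1.8240/1.2759 = 0.18741

Final: 0.18741


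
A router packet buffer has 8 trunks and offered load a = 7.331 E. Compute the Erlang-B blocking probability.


B(c,a) = (a^c/c!) / Σ_{k=0}^{c} a^k/k!
a^8/8! = 206.911788
Σ terms (k=0..8): 1.00000 + 7.33100 + 26.87178 + 65.66567 + 120.34876 + 176.45536 + 215.59904 + 225.79379 + 206.91179 = 1045.977198
B = 206.911788/1045.977198 = 0.197817

Final: 0.197817


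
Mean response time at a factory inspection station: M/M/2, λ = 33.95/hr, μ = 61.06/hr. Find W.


a = 0.5560; ρ = 0.2780; P₀ = 0.564939
Lq = P₀·a^c·ρ/(c!(1−ρ)²) = 0.04657
Wq = Lq/λ = 0.04657/33.95 = 0.001372 hr
W = Wq + 1/μ = 0.001372 + 0.01638 = 0.01775 hr

Final: 0.01775 hr


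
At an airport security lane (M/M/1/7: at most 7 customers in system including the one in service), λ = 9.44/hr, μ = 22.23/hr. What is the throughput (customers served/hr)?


ρ = 0.4247; P_K = (1−ρ)ρ^7/(1−ρ^8) = 0.001434
λ_eff = λ(1 − P_K) = 9.44·(1 − 0.001434) = 9.44·0.998566 = 9.4265 /hr

Final: 9.4265 /hr


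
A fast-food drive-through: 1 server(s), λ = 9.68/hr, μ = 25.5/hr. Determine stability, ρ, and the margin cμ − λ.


Total capacity cμ = 1·25.5 = 25.50/hr
ρ = λ/(cμ) = 9.68/25.50 = 0.3796
Stable ⇔ ρ < 1: YES
Spare capacity = cμ − λ = 25.50 − 9.68 = 15.82/hr

Final: ρ = 0.3796; stable; margin = 15.82/hr


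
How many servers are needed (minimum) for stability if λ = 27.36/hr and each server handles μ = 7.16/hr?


Stability requires cμ > λ ⇔ c > λ/μ.
λ/μ = 27.36/7.16 = 3.8212
Minimum integer c = ⌊3.8212⌋ + 1 = 4
Check: 4·7.16 = 28.64 > 27.36, while 3·7.16 = 21.48 ≤ 27.36

Final: 4 servers


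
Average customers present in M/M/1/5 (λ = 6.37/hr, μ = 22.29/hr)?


ρ = 6.37/22.29 = 0.2858
L = ρ[1 − (K+1)ρ^K + Kρ^(K+1)] / [(1−ρ)(1−ρ^(K+1))]
Numerator: 0.2858·(1 − 6·0.001906 + 5·0.0005447) = 0.283288
Denominator: (0.7142)·(0.999455) = 0.713833
L = 0.283288/0.713833 = 0.3969

Final: 0.3969


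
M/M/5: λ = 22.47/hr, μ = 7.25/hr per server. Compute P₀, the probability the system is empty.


a = λ/μ = 22.47/7.25 = 3.0993; ρ = a/c = 0.6199
Σ_{k=0}^{4} a^k/k! (terms k=0..4) = 1.00000 + 3.09931 + 4.80286 + 4.96185 + 3.84458 = 17.70861
Tail: a^5/(5!(1−ρ)) = 285.97320/(120·0.3801) = 6.26907
P₀ = 1/(17.70861 + 6.26907) = 1/23.97767 = 0.041705

Final: 0.041705


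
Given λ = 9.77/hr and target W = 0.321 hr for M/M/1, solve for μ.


W = 1/(μ−λ) ⇒ μ − λ = 1/W = 1/0.321 = 3.1153
μ = λ + 1/W = 9.77 + 3.1153 = 12.8853 per hr

Final: 12.8853 /hr


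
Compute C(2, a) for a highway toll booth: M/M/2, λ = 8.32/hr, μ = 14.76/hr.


a = λ/μ = 0.5637; ρ = a/2 = 0.2818
P₀ = 0.560254 (from M/M/c formula)
C(c,a) = [a^c/(c!(1−ρ))]·P₀ = [0.31774/(2·0.7182)]·0.560254
= 0.22122·0.560254 = 0.123939

Final: 0.123939


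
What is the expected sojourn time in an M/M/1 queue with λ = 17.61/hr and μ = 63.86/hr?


W = 1/(μ−λ) = 1/(63.86 − 17.61) = 1/46.25 = 0.02162 hr

Final: 0.02162 hr


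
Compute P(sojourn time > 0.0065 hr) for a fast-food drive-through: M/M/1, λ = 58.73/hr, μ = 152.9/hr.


W ~ Exponential(μ−λ) for M/M/1.
μ − λ = 152.9 − 58.73 = 94.1700
P(W > t) = e^{−(μ−λ)t} = e^{−0.6121} = 0.542208

Final: 0.542208


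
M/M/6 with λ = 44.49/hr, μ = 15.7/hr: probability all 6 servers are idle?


a = λ/μ = 44.49/15.7 = 2.8338; ρ = a/c = 0.4723
Σ_{k=0}^{5} a^k/k! (terms k=0..5) = 1.00000 + 2.83376 + 4.01509 + 3.79260 + 2.68683 + 1.52276 = 15.85104
Tail: a^6/(6!(1−ρ)) = 517.81726/(720·0.5277) = 1.36286
P₀ = 1/(15.85104 + 1.36286) = 1/17.21390 = 0.058093

Final: 0.058093


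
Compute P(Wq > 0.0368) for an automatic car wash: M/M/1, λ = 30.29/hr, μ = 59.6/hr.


ρ = 30.29/59.6 = 0.5082
P(Wq > t) = ρ·e^{−(μ−λ)t} = 0.5082·e^{−1.0786}
= 0.5082·0.340069 = 0.172830

Final: 0.172830


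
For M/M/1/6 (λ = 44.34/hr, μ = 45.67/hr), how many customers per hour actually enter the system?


ρ = 0.9709; P_K = (1−ρ)ρ^6/(1−ρ^7) = 0.130508
λ_eff = λ(1 − P_K) = 44.34·(1 − 0.130508) = 44.34·0.869492 = 38.5533 /hr

Final: 38.5533 /hr


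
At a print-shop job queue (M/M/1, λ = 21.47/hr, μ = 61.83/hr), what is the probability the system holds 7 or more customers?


ρ = 21.47/61.83 = 0.3472
P(N ≥ n) = ρ^n = 0.3472^7 = 0.0006087

Final: 0.0006087


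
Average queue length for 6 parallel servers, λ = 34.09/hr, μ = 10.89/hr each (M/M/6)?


a = λ/μ = 3.1304; ρ = a/6 = 0.5217
P₀ = 0.042769
Lq = P₀·a^c·ρ / (c!·(1−ρ)²) = 0.042769·941.01106·0.5217/(720·0.22874)
= 0.12750

Final: 0.12750


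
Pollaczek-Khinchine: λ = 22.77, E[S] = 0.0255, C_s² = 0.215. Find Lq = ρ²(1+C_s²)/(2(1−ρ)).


ρ = λ·E[S] = 22.77·0.0255 = 0.5806
Lq = ρ²(1+C_s²)/(2(1−ρ)) = 0.3371·(1+0.215)/(2·0.4194)
= 0.3371·1.2150/0.8387 = 0.48838

Final: 0.48838


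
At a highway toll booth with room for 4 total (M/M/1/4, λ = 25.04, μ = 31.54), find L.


ρ = 25.04/31.54 = 0.7939
L = ρ[1 − (K+1)ρ^K + Kρ^(K+1)] / [(1−ρ)(1−ρ^(K+1))]
Numerator: 0.7939·(1 − 5·0.397274 + 4·0.315401) = 0.218511
Denominator: (0.2061)·(0.684599) = 0.141087
L = 0.218511/0.141087 = 1.5488

Final: 1.5488


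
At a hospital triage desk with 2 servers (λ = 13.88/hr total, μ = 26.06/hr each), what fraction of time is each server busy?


ρ = λ/(cμ) = 13.88/(2·26.06) = 13.88/52.12 = 0.2663

Final: 0.2663


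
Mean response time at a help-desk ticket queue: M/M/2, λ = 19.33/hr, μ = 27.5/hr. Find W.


a = 0.7029; ρ = 0.3515; P₀ = 0.479887
Lq = P₀·a^c·ρ/(c!(1−ρ)²) = 0.09906
Wq = Lq/λ = 0.09906/19.33 = 0.005125 hr
W = Wq + 1/μ = 0.005125 + 0.03636 = 0.04149 hr

Final: 0.04149 hr


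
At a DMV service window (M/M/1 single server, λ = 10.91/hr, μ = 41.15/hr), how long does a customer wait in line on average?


ρ = 10.91/41.15 = 0.2651
Wq = ρ/(μ−λ) = 0.2651/(41.15 − 10.91) = 0.2651/30.24 = 0.008767 hr

Final: 0.008767 hr


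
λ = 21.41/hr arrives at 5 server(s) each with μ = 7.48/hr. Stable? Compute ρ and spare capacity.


Total capacity cμ = 5·7.48 = 37.40/hr
ρ = λ/(cμ) = 21.41/37.40 = 0.5725
Stable ⇔ ρ < 1: YES
Spare capacity = cμ − λ = 37.40 − 21.41 = 15.99/hr

Final: ρ = 0.5725; stable; margin = 15.99/hr


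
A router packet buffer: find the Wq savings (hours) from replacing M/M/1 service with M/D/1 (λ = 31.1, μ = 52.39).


ρ = 31.1/52.39 = 0.5936
Wq(M/M/1) = ρ/(μ−λ) = 0.5936/21.29 = 0.02788 hr
Wq(M/D/1) = ρ/(2(μ−λ)) = 0.01394 hr
Savings = 0.02788 − 0.01394 = 0.01394 hr

Final: 0.01394 hr


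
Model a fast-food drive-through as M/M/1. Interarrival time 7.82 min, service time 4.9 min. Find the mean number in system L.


λ = 60/7.82 = 7.6726 /hr
μ = 60/4.9 = 12.2449 /hr
ρ = λ/μ = 7.6726/12.2449 = 0.6266
L = ρ/(1−ρ) = 0.6266/0.3734 = 1.6781

Final: 1.6781


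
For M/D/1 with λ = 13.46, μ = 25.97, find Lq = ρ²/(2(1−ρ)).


ρ = 13.46/25.97 = 0.5183
M/D/1: Lq = ρ²/(2(1−ρ)) = 0.2686/(2·0.4817) = 0.27882

Final: 0.27882


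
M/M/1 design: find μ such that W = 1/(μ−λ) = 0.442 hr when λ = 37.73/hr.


W = 1/(μ−λ) ⇒ μ − λ = 1/W = 1/0.442 = 2.2624
μ = λ + 1/W = 37.73 + 2.2624 = 39.9924 per hr

Final: 39.9924 /hr


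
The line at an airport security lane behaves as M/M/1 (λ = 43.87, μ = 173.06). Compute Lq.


ρ = 43.87/173.06 = 0.2535
Lq = ρ²/(1−ρ) = 0.06426/0.7465 = 0.08608

Final: 0.08608


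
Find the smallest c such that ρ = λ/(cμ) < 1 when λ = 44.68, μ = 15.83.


Stability requires cμ > λ ⇔ c > λ/μ.
λ/μ = 44.68/15.83 = 2.8225
Minimum integer c = ⌊2.8225⌋ + 1 = 3
Check: 3·15.83 = 47.49 > 44.68, while 2·15.83 = 31.66 ≤ 44.68

Final: 3 servers


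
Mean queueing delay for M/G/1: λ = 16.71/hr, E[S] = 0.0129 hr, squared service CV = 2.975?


ρ = λ·E[S] = 16.71·0.0129 = 0.2156
E[S²] = E[S]²(1+C_s²) = 0.0129²·(1+2.975) = 0.0006615
Wq = λ·E[S²]/(2(1−ρ)) = 16.71·0.0006615/(2·0.7844) = 0.007045 hr

Final: 0.007045 hr


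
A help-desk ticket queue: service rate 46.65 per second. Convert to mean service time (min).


Mean service time = 1/μ = 1/46.65 second = 0.02144 second
In minutes: 0.02144 × 0.0166667 = 0.0003573 min

Final: 0.0003573 min


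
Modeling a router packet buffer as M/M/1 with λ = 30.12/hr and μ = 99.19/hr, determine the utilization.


ρ = λ/μ = 30.12/99.19 = 0.3037

Final: 0.3037


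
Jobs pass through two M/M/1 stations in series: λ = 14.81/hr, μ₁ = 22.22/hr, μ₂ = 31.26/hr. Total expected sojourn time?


Each node sees arrival rate λ = 14.81/hr (tandem ⇒ throughput preserved).
W₁ = 1/(μ₁−λ) = 1/(22.22−14.81) = 0.13495 hr
W₂ = 1/(μ₂−λ) = 1/(31.26−14.81) = 0.06079 hr
W_total = W₁ + W₂ = 0.13495 + 0.06079 = 0.19574 hr

Final: 0.19574 hr


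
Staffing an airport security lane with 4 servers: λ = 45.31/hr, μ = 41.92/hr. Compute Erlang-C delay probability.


a = λ/μ = 1.0809; ρ = a/4 = 0.2702
P₀ = 0.338594 (from M/M/c formula)
C(c,a) = [a^c/(c!(1−ρ))]·P₀ = [1.36487/(24·0.7298)]·0.338594
= 0.07793·0.338594 = 0.026385

Final: 0.026385


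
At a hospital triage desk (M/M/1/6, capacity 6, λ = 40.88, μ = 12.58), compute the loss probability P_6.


ρ = λ/μ = 40.88/12.58 = 3.2496
P_K = (1−ρ)ρ^K/(1−ρ^(K+1)) = (-2.2496·1177.555746)/(1 − 3826.588149)
= -2649.032402/-3825.588149 = 0.692451

Final: 0.692451


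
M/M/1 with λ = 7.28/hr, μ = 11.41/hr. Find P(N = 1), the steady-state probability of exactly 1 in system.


ρ = 7.28/11.41 = 0.6380
P_n = (1−ρ)·ρ^n = (1 − 0.6380)·0.6380^1 = 0.3620·0.638037 = 0.230946

Final: 0.230946


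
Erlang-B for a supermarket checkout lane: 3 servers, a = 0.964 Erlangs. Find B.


B(c,a) = (a^c/c!) / Σ_{k=0}^{c} a^k/k!
a^3/3! = 0.149307
Σ terms (k=0..3): 1.00000 + 0.96400 + 0.46465 + 0.14931 = 2.577955
B = 0.149307/2.577955 = 0.057917

Final: 0.057917


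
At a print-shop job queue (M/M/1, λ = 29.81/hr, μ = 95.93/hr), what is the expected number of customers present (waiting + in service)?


ρ = λ/μ = 29.81/95.93 = 0.3107
L = ρ/(1−ρ) = 0.3107/(1 − 0.3107) = 0.3107/0.6893 = 0.4508

Final: 0.4508


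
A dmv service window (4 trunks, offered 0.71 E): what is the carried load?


B(4,0.71) = 0.005210 (Erlang-B)
Carried load = a(1 − B) = 0.71·(1 − 0.005210) = 0.71·0.994790 = 0.7063 E

Final: 0.7063 Erlangs


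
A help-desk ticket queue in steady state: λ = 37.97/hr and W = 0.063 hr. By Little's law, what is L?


L = λW = 37.97·0.063 = 2.3921

Final: 2.3921


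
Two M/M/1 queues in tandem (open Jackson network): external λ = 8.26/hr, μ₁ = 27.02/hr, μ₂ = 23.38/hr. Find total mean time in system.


Each node sees arrival rate λ = 8.26/hr (tandem ⇒ throughput preserved).
W₁ = 1/(μ₁−λ) = 1/(27.02−8.26) = 0.05330 hr
W₂ = 1/(μ₂−λ) = 1/(23.38−8.26) = 0.06614 hr
W_total = W₁ + W₂ = 0.05330 + 0.06614 = 0.11944 hr

Final: 0.11944 hr


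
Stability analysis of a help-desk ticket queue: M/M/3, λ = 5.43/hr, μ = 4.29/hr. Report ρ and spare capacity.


Total capacity cμ = 3·4.29 = 12.87/hr
ρ = λ/(cμ) = 5.43/12.87 = 0.4219
Stable ⇔ ρ < 1: YES
Spare capacity = cμ − λ = 12.87 − 5.43 = 7.44/hr

Final: ρ = 0.4219; stable; margin = 7.44/hr
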